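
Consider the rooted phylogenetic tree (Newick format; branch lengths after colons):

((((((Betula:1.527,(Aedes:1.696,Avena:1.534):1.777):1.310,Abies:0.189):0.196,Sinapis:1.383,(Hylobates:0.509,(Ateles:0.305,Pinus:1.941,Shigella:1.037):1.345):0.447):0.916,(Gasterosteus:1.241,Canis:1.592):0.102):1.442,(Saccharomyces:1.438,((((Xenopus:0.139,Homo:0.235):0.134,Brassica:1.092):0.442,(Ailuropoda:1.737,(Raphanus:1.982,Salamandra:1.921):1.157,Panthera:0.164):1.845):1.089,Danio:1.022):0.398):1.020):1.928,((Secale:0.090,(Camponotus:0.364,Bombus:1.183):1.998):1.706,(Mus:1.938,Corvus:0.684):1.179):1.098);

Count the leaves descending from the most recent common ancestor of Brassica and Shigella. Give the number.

20

The MRCA of Brassica and Shigella is the node subtending (((((Betula,(Aedes,Avena)),Abies),Sinapis,(Hylobates,(Ateles,Pinus,Shigella))),(Gasterosteus,Canis)),(Saccharomyces,((((Xenopus,Homo),Brassica),(Ailuropoda,(Raphanus,Salamandra),Panthera)),Danio))).
That clade contains 20 terminal taxa: Abies, Aedes, Ailuropoda, Ateles, Avena, Betula, Brassica, Canis, Danio, Gasterosteus, Homo, Hylobates, Panthera, Pinus, Raphanus, Saccharomyces, Salamandra, Shigella, Sinapis, Xenopus.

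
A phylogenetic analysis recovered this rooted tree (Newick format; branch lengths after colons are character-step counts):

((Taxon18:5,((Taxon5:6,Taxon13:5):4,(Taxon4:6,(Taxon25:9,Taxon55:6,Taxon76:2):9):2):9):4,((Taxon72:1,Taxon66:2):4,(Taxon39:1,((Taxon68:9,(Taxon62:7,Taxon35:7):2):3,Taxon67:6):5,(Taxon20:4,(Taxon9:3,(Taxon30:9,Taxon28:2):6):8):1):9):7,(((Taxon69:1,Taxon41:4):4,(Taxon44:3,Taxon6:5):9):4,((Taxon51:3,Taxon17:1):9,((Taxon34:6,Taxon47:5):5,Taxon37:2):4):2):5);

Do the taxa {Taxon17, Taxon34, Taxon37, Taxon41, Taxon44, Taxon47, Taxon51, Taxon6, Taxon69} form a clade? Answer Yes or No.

Yes

The most recent common ancestor of these taxa subtends (((Taxon69,Taxon41),(Taxon44,Taxon6)),((Taxon51,Taxon17),((Taxon34,Taxon47),Taxon37))).
That clade has exactly 9 tips — every listed taxon and nothing else — so the group is monophyletic.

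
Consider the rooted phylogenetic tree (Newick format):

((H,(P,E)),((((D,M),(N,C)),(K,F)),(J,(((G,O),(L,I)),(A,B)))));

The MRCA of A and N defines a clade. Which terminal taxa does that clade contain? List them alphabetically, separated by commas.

A, B, C, D, F, G, I, J, K, L, M, N, O

Tracing A: it sits inside (A,B).
Tracing N: it sits inside (N,C).
The smallest clade enclosing both is ((((D,M),(N,C)),(K,F)),(J,(((G,O),(L,I)),(A,B)))); the answer is its 13 terminal taxa in alphabetical order.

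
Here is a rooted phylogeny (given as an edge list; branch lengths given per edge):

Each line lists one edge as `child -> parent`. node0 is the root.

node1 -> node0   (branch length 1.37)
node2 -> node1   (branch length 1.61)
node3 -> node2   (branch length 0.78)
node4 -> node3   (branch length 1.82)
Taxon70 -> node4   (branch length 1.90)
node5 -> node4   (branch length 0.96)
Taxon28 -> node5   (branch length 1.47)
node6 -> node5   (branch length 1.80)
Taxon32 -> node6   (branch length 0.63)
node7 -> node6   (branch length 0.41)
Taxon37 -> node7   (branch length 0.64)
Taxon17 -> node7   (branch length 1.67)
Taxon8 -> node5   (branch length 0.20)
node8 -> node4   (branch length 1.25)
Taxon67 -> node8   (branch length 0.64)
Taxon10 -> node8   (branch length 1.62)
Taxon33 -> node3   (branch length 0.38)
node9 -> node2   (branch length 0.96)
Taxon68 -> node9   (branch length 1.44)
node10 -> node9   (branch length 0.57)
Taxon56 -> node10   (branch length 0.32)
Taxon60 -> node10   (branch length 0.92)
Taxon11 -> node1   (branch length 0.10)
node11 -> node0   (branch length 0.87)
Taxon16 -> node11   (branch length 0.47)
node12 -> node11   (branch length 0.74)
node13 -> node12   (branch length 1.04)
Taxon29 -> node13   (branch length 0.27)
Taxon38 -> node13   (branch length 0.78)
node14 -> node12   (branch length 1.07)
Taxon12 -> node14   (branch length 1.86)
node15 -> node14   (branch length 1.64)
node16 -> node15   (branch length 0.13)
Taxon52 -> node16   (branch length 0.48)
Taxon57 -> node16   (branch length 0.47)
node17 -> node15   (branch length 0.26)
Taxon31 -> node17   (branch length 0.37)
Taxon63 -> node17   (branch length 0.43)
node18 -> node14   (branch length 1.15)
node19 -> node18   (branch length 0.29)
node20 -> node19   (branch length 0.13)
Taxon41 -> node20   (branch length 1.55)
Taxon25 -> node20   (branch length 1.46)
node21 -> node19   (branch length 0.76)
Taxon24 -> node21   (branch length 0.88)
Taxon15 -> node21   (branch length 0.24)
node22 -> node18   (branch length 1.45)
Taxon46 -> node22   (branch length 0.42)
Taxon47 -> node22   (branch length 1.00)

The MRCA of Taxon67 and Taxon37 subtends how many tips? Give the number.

8

The MRCA of Taxon67 and Taxon37 is the node subtending (Taxon70,(Taxon28,(Taxon32,(Taxon37,Taxon17)),Taxon8),(Taxon67,Taxon10)).
That clade contains 8 terminal taxa: Taxon10, Taxon17, Taxon28, Taxon32, Taxon37, Taxon67, Taxon70, Taxon8.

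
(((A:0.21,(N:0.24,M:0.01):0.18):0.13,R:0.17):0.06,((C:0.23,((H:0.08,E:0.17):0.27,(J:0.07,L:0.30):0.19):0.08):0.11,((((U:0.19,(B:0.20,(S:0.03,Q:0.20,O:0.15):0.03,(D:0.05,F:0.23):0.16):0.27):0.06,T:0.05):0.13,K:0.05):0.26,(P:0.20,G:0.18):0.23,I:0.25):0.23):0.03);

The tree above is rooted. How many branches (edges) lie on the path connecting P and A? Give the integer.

7

The MRCA of P and A is the root of the tree.
From P up to that node: 4 branches. From A up to the same node: 3 branches. Total: 4 + 3 = 7.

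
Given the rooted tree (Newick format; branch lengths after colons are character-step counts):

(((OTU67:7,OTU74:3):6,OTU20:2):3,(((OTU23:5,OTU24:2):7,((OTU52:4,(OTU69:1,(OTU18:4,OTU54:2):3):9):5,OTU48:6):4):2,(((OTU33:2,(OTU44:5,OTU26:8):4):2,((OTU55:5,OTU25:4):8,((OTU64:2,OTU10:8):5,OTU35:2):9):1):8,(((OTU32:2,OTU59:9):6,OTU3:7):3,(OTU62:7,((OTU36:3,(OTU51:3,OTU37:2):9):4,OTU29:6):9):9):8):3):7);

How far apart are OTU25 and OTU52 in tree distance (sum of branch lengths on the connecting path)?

The path runs OTU25 → … → MRCA → … → OTU52; the MRCA is the node subtending (((OTU23,OTU24),((OTU52,(OTU69,(OTU18,OTU54))),OTU48)),(((OTU33,(OTU44,OTU26)),((OTU55,OTU25),((OTU64,OTU10),OTU35))),(((OTU32,OTU59),OTU3),(OTU62,((OTU36,(OTU51,OTU37)),OTU29))))).
Branch lengths along that path: 4 + 8 + 1 + 8 + 3 + 2 + 4 + 5 + 4 = 39.

39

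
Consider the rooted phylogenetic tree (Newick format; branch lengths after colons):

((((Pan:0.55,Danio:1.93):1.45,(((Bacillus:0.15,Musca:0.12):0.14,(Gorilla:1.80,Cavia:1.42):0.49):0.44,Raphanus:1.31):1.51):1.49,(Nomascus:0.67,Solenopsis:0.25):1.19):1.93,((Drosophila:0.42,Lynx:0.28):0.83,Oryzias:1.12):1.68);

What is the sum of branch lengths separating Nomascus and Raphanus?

The path runs Nomascus → … → MRCA → … → Raphanus; the MRCA is the node subtending (((Pan,Danio),(((Bacillus,Musca),(Gorilla,Cavia)),Raphanus)),(Nomascus,Solenopsis)).
Branch lengths along that path: 0.67 + 1.19 + 1.49 + 1.51 + 1.31 = 6.17.

6.17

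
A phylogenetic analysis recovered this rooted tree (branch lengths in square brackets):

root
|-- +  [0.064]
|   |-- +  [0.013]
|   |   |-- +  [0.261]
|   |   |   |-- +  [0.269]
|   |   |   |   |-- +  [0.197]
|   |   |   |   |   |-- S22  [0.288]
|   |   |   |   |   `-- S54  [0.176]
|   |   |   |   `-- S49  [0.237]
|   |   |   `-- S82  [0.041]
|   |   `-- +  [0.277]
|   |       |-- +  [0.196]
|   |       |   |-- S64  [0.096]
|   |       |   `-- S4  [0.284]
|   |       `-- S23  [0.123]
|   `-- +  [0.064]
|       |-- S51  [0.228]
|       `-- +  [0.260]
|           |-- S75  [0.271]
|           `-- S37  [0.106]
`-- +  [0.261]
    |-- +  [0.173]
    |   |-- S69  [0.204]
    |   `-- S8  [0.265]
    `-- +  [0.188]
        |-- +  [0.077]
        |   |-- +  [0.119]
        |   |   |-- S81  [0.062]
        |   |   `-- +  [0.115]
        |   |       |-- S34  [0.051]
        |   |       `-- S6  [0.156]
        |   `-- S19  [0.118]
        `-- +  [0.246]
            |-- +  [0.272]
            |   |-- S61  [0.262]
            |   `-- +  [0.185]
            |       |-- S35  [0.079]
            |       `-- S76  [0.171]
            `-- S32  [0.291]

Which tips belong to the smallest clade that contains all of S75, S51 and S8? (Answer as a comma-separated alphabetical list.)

Tracing S75: it sits inside (S75,S37).
Tracing S51: it sits inside (S51,(S75,S37)).
Tracing S8: it sits inside (S69,S8).
The smallest clade enclosing all 3 is the whole tree (their MRCA is the root), so the answer is all 20 tips in alphabetical order.

S19, S22, S23, S32, S34, S35, S37, S4, S49, S51, S54, S6, S61, S64, S69, S75, S76, S8, S81, S82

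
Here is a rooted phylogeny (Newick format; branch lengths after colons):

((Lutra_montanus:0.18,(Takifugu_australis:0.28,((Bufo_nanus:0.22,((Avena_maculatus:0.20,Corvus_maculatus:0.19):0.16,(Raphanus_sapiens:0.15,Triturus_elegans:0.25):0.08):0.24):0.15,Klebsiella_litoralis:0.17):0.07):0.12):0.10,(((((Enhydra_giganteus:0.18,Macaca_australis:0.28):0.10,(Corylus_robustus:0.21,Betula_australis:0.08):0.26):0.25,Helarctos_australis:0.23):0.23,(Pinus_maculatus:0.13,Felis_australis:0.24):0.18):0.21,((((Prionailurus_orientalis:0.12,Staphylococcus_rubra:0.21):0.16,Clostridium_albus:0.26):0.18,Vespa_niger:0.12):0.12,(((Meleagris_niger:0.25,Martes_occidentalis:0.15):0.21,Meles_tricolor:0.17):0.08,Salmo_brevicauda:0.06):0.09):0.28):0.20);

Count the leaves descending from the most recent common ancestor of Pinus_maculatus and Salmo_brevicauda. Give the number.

15

The MRCA of Pinus_maculatus and Salmo_brevicauda is the node subtending (((((Enhydra_giganteus,Macaca_australis),(Corylus_robustus,Betula_australis)),Helarctos_australis),(Pinus_maculatus,Felis_australis)),((((Prionailurus_orientalis,Staphylococcus_rubra),Clostridium_albus),Vespa_niger),(((Meleagris_niger,Martes_occidentalis),Meles_tricolor),Salmo_brevicauda))).
That clade contains 15 terminal taxa: Betula_australis, Clostridium_albus, Corylus_robustus, Enhydra_giganteus, Felis_australis, Helarctos_australis, Macaca_australis, Martes_occidentalis, Meleagris_niger, Meles_tricolor, Pinus_maculatus, Prionailurus_orientalis, Salmo_brevicauda, Staphylococcus_rubra, Vespa_niger.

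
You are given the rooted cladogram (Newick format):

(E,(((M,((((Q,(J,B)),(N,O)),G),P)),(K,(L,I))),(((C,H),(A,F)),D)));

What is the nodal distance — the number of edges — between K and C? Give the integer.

7

The MRCA of K and C is the node subtending (((M,((((Q,(J,B)),(N,O)),G),P)),(K,(L,I))),(((C,H),(A,F)),D)).
From K up to that node: 3 branches. From C up to the same node: 4 branches. Total: 3 + 4 = 7.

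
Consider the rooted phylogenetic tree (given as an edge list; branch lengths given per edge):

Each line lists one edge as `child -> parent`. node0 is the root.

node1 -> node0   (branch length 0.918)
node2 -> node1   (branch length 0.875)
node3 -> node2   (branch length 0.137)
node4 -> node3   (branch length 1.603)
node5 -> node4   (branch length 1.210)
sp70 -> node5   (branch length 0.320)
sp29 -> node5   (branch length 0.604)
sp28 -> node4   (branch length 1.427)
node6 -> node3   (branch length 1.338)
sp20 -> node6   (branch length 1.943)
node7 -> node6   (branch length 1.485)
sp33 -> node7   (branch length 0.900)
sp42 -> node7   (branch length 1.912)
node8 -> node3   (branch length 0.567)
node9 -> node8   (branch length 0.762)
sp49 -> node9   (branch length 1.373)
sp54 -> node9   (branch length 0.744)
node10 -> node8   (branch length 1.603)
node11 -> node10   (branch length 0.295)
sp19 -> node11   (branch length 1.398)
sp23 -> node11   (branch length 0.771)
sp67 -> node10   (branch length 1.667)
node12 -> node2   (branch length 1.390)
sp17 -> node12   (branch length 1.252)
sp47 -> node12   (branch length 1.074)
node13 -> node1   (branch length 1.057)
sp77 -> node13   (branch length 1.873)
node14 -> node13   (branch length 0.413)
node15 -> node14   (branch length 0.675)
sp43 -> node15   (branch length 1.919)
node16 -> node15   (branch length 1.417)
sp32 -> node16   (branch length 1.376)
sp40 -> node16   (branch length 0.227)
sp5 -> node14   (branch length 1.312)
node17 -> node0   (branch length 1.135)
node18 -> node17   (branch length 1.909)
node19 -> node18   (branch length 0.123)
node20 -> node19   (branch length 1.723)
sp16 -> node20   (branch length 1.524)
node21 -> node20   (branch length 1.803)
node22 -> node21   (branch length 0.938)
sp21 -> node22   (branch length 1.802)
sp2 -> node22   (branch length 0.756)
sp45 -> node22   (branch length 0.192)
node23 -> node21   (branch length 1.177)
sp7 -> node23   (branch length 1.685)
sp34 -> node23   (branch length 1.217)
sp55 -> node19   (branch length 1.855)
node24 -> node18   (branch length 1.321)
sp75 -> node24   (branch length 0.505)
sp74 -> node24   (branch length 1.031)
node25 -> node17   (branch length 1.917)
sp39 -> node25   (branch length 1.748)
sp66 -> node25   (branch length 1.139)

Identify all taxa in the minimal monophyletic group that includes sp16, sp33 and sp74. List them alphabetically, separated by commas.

sp16, sp17, sp19, sp2, sp20, sp21, sp23, sp28, sp29, sp32, sp33, sp34, sp39, sp40, sp42, sp43, sp45, sp47, sp49, sp5, sp54, sp55, sp66, sp67, sp7, sp70, sp74, sp75, sp77

Tracing sp16: it sits inside (sp16,((sp21,sp2,sp45),(sp7,sp34))).
Tracing sp33: it sits inside (sp33,sp42).
Tracing sp74: it sits inside (sp75,sp74).
The smallest clade enclosing all 3 is the whole tree (their MRCA is the root), so the answer is all 29 tips in alphabetical order.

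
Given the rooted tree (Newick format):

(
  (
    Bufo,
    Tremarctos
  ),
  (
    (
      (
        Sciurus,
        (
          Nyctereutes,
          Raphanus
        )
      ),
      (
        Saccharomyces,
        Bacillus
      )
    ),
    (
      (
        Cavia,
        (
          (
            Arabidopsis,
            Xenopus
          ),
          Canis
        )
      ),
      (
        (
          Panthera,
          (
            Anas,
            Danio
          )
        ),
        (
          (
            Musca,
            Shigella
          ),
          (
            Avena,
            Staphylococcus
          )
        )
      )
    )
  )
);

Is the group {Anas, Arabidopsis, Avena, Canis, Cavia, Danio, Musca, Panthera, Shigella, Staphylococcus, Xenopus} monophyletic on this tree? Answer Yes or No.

The most recent common ancestor of these taxa subtends ((Cavia,((Arabidopsis,Xenopus),Canis)),((Panthera,(Anas,Danio)),((Musca,Shigella),(Avena,Staphylococcus)))).
That clade has exactly 11 tips — every listed taxon and nothing else — so the group is monophyletic.

Yes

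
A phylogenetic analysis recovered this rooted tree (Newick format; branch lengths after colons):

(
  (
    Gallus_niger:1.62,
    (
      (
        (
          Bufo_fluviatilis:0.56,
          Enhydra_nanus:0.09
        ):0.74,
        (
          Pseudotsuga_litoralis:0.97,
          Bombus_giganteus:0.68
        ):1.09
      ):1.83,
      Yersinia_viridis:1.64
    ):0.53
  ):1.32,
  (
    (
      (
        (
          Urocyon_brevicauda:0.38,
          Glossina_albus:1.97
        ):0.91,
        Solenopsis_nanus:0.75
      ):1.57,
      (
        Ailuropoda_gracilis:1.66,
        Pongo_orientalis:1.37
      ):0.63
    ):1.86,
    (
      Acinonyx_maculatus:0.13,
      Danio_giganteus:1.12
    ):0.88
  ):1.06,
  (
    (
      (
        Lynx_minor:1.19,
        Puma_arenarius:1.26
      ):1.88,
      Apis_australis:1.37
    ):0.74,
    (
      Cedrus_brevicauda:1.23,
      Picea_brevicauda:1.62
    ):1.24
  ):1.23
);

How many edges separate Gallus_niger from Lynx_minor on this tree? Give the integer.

The MRCA of Gallus_niger and Lynx_minor is the root of the tree.
From Gallus_niger up to that node: 2 branches. From Lynx_minor up to the same node: 4 branches. Total: 2 + 4 = 6.

6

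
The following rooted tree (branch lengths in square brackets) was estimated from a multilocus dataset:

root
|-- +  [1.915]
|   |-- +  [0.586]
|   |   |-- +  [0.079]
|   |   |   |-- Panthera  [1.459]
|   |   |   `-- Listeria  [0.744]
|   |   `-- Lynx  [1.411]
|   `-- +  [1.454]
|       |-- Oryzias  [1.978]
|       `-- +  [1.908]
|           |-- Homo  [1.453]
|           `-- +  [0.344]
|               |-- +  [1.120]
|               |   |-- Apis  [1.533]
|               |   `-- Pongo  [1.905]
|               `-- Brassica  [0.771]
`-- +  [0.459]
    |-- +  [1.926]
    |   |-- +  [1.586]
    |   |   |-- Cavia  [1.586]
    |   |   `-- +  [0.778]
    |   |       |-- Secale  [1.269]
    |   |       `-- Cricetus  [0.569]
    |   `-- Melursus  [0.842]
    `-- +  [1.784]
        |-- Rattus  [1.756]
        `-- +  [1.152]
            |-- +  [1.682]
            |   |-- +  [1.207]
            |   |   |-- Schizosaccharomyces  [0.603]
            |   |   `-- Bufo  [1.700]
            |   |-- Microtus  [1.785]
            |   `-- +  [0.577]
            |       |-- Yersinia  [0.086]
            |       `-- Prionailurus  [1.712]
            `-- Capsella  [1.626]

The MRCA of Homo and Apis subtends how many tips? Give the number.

4

The MRCA of Homo and Apis is the node subtending (Homo,((Apis,Pongo),Brassica)).
That clade contains 4 terminal taxa: Apis, Brassica, Homo, Pongo.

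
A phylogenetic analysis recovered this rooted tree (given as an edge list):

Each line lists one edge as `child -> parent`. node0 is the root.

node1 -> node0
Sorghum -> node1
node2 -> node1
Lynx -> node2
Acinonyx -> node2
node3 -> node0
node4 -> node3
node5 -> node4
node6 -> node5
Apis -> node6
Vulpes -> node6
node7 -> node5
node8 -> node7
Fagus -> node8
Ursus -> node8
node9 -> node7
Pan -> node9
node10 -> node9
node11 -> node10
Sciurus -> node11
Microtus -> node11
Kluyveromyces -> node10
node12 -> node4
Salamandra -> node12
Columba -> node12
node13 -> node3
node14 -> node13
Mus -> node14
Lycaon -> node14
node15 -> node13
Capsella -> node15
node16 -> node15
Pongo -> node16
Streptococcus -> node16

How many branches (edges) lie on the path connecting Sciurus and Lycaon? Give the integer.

The MRCA of Sciurus and Lycaon is the node subtending ((((Apis,Vulpes),((Fagus,Ursus),(Pan,((Sciurus,Microtus),Kluyveromyces)))),(Salamandra,Columba)),((Mus,Lycaon),(Capsella,(Pongo,Streptococcus)))).
From Sciurus up to that node: 7 branches. From Lycaon up to the same node: 3 branches. Total: 7 + 3 = 10.

10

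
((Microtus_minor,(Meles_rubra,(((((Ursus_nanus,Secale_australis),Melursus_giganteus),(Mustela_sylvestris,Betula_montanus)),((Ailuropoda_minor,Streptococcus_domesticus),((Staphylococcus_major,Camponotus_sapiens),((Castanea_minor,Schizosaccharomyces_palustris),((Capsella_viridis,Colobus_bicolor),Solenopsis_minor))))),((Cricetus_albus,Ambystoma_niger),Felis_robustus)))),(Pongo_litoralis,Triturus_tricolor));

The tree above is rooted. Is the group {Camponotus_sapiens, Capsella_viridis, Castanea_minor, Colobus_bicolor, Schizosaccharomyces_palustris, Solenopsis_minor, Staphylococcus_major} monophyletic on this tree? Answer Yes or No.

Yes

The most recent common ancestor of these taxa subtends ((Staphylococcus_major,Camponotus_sapiens),((Castanea_minor,Schizosaccharomyces_palustris),((Capsella_viridis,Colobus_bicolor),Solenopsis_minor))).
That clade has exactly 7 tips — every listed taxon and nothing else — so the group is monophyletic.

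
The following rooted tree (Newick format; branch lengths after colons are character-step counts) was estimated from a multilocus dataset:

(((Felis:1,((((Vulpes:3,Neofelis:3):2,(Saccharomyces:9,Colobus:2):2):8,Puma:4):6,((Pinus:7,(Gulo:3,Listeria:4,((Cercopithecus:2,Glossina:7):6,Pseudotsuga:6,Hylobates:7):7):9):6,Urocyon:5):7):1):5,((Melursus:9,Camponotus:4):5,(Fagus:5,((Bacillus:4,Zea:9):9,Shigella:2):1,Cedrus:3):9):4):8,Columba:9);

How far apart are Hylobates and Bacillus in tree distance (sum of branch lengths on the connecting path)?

69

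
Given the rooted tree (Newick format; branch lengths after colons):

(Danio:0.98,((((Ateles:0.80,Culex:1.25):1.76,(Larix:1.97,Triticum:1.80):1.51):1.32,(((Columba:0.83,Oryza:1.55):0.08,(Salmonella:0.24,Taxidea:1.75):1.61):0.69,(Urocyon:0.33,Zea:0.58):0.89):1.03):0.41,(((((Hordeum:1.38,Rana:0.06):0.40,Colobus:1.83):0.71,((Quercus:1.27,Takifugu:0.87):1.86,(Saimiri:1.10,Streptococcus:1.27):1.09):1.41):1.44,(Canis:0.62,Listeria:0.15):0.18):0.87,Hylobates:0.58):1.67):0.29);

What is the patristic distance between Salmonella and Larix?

The path runs Salmonella → … → MRCA → … → Larix; the MRCA is the node subtending (((Ateles,Culex),(Larix,Triticum)),(((Columba,Oryza),(Salmonella,Taxidea)),(Urocyon,Zea))).
Branch lengths along that path: 0.24 + 1.61 + 0.69 + 1.03 + 1.32 + 1.51 + 1.97 = 8.37.

8.37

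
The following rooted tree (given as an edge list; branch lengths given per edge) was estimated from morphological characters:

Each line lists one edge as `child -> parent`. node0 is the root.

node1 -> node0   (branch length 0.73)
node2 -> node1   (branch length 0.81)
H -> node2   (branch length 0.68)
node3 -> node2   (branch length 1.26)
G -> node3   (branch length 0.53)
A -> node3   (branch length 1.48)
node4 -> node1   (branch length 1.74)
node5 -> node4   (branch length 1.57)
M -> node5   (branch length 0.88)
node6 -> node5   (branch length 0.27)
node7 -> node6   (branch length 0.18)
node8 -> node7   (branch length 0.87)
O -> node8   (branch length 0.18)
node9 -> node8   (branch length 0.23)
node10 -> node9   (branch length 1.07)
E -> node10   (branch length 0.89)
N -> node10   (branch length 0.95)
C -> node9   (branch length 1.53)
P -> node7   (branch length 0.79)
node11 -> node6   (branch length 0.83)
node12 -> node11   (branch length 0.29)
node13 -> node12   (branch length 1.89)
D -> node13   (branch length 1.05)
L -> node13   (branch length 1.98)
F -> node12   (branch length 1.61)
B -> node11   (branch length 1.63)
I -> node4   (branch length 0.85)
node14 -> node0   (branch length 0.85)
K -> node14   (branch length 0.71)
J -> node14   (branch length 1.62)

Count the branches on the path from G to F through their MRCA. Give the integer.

9

The MRCA of G and F is the node subtending ((H,(G,A)),((M,(((O,((E,N),C)),P),(((D,L),F),B))),I)).
From G up to that node: 3 branches. From F up to the same node: 6 branches. Total: 3 + 6 = 9.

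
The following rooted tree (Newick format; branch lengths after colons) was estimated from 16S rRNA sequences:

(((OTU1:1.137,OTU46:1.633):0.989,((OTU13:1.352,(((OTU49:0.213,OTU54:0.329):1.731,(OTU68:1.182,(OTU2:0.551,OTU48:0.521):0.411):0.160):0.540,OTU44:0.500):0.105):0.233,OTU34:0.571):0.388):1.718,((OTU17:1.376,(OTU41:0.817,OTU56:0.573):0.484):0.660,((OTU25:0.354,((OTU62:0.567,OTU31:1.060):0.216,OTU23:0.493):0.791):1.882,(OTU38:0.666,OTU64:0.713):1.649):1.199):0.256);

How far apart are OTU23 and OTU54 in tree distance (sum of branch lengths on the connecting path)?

The path runs OTU23 → … → MRCA → … → OTU54; the MRCA is the root of the tree.
Branch lengths along that path: 0.493 + 0.791 + 1.882 + 1.199 + 0.256 + 1.718 + 0.388 + 0.233 + 0.105 + 0.540 + 1.731 + 0.329 = 9.665.

9.665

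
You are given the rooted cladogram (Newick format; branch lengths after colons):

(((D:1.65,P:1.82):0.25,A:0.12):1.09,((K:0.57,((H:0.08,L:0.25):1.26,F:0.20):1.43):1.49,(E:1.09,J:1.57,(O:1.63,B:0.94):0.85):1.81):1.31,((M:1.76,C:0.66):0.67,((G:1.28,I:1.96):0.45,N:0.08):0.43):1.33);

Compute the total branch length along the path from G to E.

7.70

The path runs G → … → MRCA → … → E; the MRCA is the root of the tree.
Branch lengths along that path: 1.28 + 0.45 + 0.43 + 1.33 + 1.31 + 1.81 + 1.09 = 7.70.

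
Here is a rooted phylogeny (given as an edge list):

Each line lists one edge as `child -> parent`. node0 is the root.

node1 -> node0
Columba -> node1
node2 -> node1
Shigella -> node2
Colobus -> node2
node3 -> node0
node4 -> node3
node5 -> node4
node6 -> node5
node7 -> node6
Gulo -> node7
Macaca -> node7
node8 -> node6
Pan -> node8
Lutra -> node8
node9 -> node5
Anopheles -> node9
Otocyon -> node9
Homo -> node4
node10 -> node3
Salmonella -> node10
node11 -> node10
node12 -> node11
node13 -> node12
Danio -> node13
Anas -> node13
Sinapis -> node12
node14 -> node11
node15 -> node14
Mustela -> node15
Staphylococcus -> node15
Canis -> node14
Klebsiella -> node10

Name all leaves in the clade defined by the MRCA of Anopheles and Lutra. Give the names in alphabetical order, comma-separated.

Tracing Anopheles: it sits inside (Anopheles,Otocyon).
Tracing Lutra: it sits inside (Pan,Lutra).
The smallest clade enclosing both is (((Gulo,Macaca),(Pan,Lutra)),(Anopheles,Otocyon)); the answer is its 6 terminal taxa in alphabetical order.

Anopheles, Gulo, Lutra, Macaca, Otocyon, Pan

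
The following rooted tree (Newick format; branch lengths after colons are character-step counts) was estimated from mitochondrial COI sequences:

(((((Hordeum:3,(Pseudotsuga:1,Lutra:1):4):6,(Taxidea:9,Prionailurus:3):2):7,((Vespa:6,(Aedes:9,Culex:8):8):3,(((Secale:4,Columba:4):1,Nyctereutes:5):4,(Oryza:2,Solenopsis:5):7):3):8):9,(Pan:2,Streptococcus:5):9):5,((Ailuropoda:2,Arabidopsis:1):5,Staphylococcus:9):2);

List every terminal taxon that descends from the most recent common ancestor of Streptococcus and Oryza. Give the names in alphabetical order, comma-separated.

Aedes, Columba, Culex, Hordeum, Lutra, Nyctereutes, Oryza, Pan, Prionailurus, Pseudotsuga, Secale, Solenopsis, Streptococcus, Taxidea, Vespa

Tracing Streptococcus: it sits inside (Pan,Streptococcus).
Tracing Oryza: it sits inside (Oryza,Solenopsis).
The smallest clade enclosing both is ((((Hordeum,(Pseudotsuga,Lutra)),(Taxidea,Prionailurus)),((Vespa,(Aedes,Culex)),(((Secale,Columba),Nyctereutes),(Oryza,Solenopsis)))),(Pan,Streptococcus)); the answer is its 15 terminal taxa in alphabetical order.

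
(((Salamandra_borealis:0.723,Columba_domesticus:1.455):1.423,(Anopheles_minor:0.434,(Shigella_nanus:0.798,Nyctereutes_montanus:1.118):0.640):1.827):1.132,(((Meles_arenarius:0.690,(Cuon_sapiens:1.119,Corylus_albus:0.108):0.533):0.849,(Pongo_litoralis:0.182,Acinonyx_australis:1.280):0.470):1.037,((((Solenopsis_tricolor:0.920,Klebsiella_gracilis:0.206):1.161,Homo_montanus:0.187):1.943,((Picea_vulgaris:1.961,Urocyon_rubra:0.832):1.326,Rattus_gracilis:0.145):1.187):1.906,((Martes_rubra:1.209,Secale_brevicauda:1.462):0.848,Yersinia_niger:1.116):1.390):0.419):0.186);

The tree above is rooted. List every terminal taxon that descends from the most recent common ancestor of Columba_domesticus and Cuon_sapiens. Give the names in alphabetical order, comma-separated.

Acinonyx_australis, Anopheles_minor, Columba_domesticus, Corylus_albus, Cuon_sapiens, Homo_montanus, Klebsiella_gracilis, Martes_rubra, Meles_arenarius, Nyctereutes_montanus, Picea_vulgaris, Pongo_litoralis, Rattus_gracilis, Salamandra_borealis, Secale_brevicauda, Shigella_nanus, Solenopsis_tricolor, Urocyon_rubra, Yersinia_niger

Tracing Columba_domesticus: it sits inside (Salamandra_borealis,Columba_domesticus).
Tracing Cuon_sapiens: it sits inside (Cuon_sapiens,Corylus_albus).
The smallest clade enclosing both is the whole tree (their MRCA is the root), so the answer is all 19 tips in alphabetical order.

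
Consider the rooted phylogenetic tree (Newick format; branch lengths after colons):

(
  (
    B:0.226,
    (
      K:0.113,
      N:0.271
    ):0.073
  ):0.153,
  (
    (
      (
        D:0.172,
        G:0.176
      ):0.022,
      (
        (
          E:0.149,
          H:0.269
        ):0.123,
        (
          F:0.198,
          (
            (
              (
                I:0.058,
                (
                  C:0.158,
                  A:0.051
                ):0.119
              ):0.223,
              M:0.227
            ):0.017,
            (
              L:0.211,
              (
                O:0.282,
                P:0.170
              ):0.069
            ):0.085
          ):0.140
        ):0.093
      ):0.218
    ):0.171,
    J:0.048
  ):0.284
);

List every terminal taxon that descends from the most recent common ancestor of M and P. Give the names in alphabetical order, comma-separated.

A, C, I, L, M, O, P

Tracing M: it sits inside ((I,(C,A)),M).
Tracing P: it sits inside (O,P).
The smallest clade enclosing both is (((I,(C,A)),M),(L,(O,P))); the answer is its 7 terminal taxa in alphabetical order.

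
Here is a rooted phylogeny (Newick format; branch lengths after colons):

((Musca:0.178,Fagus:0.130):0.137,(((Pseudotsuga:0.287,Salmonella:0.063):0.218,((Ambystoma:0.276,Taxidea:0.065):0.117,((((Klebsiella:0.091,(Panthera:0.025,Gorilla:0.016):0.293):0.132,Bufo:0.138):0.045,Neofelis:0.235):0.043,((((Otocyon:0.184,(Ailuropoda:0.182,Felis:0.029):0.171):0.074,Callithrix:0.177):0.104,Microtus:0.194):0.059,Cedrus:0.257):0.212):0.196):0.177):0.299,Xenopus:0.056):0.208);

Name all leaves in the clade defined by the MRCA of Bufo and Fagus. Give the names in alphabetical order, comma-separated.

Tracing Bufo: it sits inside ((Klebsiella,(Panthera,Gorilla)),Bufo).
Tracing Fagus: it sits inside (Musca,Fagus).
The smallest clade enclosing both is the whole tree (their MRCA is the root), so the answer is all 18 tips in alphabetical order.

Ailuropoda, Ambystoma, Bufo, Callithrix, Cedrus, Fagus, Felis, Gorilla, Klebsiella, Microtus, Musca, Neofelis, Otocyon, Panthera, Pseudotsuga, Salmonella, Taxidea, Xenopus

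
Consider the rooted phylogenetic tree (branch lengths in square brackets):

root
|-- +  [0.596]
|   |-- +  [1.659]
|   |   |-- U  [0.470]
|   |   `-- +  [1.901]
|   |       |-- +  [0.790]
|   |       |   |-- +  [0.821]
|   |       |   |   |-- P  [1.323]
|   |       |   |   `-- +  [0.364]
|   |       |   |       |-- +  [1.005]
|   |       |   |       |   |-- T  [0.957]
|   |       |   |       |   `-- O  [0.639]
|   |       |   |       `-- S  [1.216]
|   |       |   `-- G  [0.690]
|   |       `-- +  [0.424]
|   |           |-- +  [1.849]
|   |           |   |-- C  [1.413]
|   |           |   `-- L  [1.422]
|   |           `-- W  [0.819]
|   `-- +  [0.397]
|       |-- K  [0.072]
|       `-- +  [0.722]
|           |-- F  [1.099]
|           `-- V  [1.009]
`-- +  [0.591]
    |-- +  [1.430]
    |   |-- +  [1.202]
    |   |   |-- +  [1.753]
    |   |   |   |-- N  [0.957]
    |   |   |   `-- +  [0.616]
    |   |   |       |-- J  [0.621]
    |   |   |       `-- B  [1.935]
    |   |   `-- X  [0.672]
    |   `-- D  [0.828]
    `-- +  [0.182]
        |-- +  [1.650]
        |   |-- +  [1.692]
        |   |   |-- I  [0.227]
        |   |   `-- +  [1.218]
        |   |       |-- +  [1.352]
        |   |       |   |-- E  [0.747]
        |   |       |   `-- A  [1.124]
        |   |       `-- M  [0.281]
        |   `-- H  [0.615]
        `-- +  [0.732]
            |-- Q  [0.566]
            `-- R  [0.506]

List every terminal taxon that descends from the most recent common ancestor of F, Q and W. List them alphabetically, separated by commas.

Tracing F: it sits inside (F,V).
Tracing Q: it sits inside (Q,R).
Tracing W: it sits inside ((C,L),W).
The smallest clade enclosing all 3 is the whole tree (their MRCA is the root), so the answer is all 24 tips in alphabetical order.

A, B, C, D, E, F, G, H, I, J, K, L, M, N, O, P, Q, R, S, T, U, V, W, X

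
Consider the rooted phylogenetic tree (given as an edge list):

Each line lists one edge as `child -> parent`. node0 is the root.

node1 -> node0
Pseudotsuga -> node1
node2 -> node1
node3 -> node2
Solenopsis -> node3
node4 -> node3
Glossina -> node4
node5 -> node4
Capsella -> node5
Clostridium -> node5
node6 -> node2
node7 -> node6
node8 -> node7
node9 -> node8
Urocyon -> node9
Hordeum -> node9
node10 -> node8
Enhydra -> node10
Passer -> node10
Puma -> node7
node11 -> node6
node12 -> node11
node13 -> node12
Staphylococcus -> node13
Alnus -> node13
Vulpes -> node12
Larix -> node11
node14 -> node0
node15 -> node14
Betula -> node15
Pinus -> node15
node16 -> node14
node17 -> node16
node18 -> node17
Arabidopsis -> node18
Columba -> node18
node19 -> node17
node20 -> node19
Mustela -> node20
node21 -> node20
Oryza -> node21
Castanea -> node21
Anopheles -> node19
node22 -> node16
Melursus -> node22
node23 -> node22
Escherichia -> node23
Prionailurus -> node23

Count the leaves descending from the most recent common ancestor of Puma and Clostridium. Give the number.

The MRCA of Puma and Clostridium is the node subtending ((Solenopsis,(Glossina,(Capsella,Clostridium))),((((Urocyon,Hordeum),(Enhydra,Passer)),Puma),(((Staphylococcus,Alnus),Vulpes),Larix))).
That clade contains 13 terminal taxa: Alnus, Capsella, Clostridium, Enhydra, Glossina, Hordeum, Larix, Passer, Puma, Solenopsis, Staphylococcus, Urocyon, Vulpes.

13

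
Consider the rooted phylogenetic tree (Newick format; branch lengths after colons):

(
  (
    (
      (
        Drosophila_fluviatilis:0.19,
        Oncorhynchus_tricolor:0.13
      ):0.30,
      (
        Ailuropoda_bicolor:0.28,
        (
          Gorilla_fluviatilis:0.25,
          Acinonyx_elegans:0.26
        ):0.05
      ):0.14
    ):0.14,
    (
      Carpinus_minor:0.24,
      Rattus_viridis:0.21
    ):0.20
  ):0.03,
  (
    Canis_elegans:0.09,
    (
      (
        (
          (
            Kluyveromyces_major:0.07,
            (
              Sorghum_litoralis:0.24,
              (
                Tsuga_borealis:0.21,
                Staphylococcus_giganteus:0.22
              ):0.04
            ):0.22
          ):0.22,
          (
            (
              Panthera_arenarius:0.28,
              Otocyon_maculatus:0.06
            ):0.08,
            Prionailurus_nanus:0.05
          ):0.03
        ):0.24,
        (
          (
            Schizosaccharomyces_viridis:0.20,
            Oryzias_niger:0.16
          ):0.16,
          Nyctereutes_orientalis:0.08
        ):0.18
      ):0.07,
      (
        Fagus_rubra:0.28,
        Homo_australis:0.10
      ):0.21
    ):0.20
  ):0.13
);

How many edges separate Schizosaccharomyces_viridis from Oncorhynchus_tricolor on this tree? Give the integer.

The MRCA of Schizosaccharomyces_viridis and Oncorhynchus_tricolor is the root of the tree.
From Schizosaccharomyces_viridis up to that node: 6 branches. From Oncorhynchus_tricolor up to the same node: 4 branches. Total: 6 + 4 = 10.

10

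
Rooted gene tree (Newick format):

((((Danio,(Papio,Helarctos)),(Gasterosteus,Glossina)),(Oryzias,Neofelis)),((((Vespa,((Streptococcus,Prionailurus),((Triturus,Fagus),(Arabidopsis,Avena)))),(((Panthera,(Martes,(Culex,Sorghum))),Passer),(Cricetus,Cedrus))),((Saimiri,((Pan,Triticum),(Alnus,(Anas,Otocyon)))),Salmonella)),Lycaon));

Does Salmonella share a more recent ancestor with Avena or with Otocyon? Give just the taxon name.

The MRCA of Salmonella and Otocyon subtends ((Saimiri,((Pan,Triticum),(Alnus,(Anas,Otocyon)))),Salmonella) (7 taxa).
The MRCA of Salmonella and Avena subtends (((Vespa,((Streptococcus,Prionailurus),((Triturus,Fagus),(Arabidopsis,Avena)))),(((Panthera,(Martes,(Culex,Sorghum))),Passer),(Cricetus,Cedrus))),((Saimiri,((Pan,Triticum),(Alnus,(Anas,Otocyon)))),Salmonella)) (21 taxa).
The first is nested inside the second, so Salmonella shares a more recent common ancestor with Otocyon.

Otocyon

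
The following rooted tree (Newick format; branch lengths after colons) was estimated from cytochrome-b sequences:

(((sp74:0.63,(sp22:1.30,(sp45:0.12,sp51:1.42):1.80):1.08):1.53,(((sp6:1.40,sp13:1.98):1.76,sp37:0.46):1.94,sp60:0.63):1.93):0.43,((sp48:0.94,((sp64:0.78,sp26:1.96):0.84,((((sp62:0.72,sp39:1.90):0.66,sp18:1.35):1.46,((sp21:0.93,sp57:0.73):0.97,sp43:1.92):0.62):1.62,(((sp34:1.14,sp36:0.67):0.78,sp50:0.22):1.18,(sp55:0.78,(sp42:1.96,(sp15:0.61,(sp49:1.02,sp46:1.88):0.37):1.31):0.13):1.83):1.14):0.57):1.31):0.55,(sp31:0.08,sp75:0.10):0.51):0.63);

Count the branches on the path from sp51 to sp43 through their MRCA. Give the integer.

The MRCA of sp51 and sp43 is the root of the tree.
From sp51 up to that node: 5 branches. From sp43 up to the same node: 7 branches. Total: 5 + 7 = 12.

12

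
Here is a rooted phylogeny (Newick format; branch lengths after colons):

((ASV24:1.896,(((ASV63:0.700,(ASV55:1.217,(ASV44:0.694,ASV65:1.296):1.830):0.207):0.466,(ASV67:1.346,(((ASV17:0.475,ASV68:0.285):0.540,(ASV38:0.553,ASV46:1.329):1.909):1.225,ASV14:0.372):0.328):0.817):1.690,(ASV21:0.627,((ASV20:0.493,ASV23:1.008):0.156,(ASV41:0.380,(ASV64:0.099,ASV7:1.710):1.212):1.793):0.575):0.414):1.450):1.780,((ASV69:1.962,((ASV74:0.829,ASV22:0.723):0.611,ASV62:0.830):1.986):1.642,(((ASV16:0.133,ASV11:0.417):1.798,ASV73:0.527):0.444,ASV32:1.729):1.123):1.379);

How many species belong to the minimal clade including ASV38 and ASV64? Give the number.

16

The MRCA of ASV38 and ASV64 is the node subtending (((ASV63,(ASV55,(ASV44,ASV65))),(ASV67,(((ASV17,ASV68),(ASV38,ASV46)),ASV14))),(ASV21,((ASV20,ASV23),(ASV41,(ASV64,ASV7))))).
That clade contains 16 terminal taxa: ASV14, ASV17, ASV20, ASV21, ASV23, ASV38, ASV41, ASV44, ASV46, ASV55, ASV63, ASV64, ASV65, ASV67, ASV68, ASV7.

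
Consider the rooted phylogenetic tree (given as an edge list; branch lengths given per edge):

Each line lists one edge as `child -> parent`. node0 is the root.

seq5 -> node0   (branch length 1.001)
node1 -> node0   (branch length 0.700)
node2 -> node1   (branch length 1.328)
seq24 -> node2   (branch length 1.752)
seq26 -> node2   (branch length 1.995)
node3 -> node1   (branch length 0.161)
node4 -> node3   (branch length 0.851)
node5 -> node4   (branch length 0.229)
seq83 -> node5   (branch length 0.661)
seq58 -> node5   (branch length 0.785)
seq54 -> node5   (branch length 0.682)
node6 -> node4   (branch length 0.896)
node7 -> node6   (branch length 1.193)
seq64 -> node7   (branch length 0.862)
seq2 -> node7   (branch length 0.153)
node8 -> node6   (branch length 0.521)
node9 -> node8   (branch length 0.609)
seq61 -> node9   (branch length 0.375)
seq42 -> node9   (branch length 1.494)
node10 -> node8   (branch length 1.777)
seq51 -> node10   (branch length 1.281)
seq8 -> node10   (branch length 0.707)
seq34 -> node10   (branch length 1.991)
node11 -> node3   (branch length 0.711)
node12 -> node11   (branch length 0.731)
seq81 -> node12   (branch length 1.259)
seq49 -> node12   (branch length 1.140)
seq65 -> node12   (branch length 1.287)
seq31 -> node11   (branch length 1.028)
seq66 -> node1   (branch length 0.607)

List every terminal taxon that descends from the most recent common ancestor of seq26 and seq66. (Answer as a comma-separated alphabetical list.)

seq2, seq24, seq26, seq31, seq34, seq42, seq49, seq51, seq54, seq58, seq61, seq64, seq65, seq66, seq8, seq81, seq83

Tracing seq26: it sits inside (seq24,seq26).
Tracing seq66: it sits inside ((seq24,seq26),(((seq83,seq58,seq54),((seq64,seq2),((seq61,seq42),(seq51,seq8,seq34)))),((seq81,seq49,seq65),seq31)),seq66).
The smallest clade enclosing both is ((seq24,seq26),(((seq83,seq58,seq54),((seq64,seq2),((seq61,seq42),(seq51,seq8,seq34)))),((seq81,seq49,seq65),seq31)),seq66); the answer is its 17 terminal taxa in alphabetical order.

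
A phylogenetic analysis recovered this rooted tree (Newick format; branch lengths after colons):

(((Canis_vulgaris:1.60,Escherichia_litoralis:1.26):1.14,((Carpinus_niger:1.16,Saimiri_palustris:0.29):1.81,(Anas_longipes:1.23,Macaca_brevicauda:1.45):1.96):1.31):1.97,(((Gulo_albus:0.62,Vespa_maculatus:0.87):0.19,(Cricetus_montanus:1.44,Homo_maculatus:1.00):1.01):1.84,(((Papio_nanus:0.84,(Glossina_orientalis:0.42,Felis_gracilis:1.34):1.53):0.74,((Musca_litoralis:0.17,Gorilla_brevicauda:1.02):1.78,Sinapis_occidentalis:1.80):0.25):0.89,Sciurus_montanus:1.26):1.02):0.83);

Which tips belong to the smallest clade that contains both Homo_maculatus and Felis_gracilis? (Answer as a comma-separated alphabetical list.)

Tracing Homo_maculatus: it sits inside (Cricetus_montanus,Homo_maculatus).
Tracing Felis_gracilis: it sits inside (Glossina_orientalis,Felis_gracilis).
The smallest clade enclosing both is (((Gulo_albus,Vespa_maculatus),(Cricetus_montanus,Homo_maculatus)),(((Papio_nanus,(Glossina_orientalis,Felis_gracilis)),((Musca_litoralis,Gorilla_brevicauda),Sinapis_occidentalis)),Sciurus_montanus)); the answer is its 11 terminal taxa in alphabetical order.

Cricetus_montanus, Felis_gracilis, Glossina_orientalis, Gorilla_brevicauda, Gulo_albus, Homo_maculatus, Musca_litoralis, Papio_nanus, Sciurus_montanus, Sinapis_occidentalis, Vespa_maculatus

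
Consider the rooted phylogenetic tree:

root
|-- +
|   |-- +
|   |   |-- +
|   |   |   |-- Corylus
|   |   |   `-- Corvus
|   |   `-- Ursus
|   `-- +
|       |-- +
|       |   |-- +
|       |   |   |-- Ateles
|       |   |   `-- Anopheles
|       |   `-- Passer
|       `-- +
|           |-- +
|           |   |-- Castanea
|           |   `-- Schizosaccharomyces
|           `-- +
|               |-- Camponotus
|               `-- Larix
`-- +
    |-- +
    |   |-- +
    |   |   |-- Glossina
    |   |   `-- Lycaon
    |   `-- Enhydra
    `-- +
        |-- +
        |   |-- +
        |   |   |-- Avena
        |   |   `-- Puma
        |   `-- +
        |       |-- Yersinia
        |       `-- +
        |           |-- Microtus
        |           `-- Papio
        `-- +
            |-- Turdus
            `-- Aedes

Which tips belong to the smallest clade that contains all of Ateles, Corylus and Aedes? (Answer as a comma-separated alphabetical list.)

Aedes, Anopheles, Ateles, Avena, Camponotus, Castanea, Corvus, Corylus, Enhydra, Glossina, Larix, Lycaon, Microtus, Papio, Passer, Puma, Schizosaccharomyces, Turdus, Ursus, Yersinia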